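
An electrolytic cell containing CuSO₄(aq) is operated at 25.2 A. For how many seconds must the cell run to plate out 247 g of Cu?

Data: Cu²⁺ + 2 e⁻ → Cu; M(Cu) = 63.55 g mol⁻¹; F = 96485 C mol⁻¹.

29800 s

n(Cu) = m/M = 247 / 63.55 = 3.887 mol.
Each Cu atom requires 2 electrons, so n(e⁻) = 2 × 3.887 = 7.773 mol.
Q = n(e⁻)·F = 7.773 × 96485 = 750000 C.
t = Q/I = 750000 / 25.20 A = 29760 s.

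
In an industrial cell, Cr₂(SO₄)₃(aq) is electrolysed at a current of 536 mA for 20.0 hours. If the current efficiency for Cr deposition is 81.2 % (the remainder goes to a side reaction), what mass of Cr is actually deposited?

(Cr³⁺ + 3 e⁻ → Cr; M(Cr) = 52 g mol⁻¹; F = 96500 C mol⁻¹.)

Q = I·t = 0.5360 × 72000 = 38590 C.
n(e⁻) = 38590/96500 = 0.3999 mol; theoretically n(Cr) = 0.3999/3 = 0.1333 mol, m_theo = 6.932 g.
At 81.2 % efficiency, m_actual = 0.812 × 6.932 = 5.63 g.

5.63 g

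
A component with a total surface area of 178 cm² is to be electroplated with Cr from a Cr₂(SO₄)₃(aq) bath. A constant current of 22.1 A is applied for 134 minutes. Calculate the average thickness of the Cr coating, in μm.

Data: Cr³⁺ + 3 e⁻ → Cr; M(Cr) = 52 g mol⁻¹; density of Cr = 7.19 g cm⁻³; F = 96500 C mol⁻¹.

249 μm

Q = I·t = 22.10 × 8040.0 = 177700 C; n(e⁻) = 1.841 mol.
n(Cr) = n(e⁻)/3 = 0.6138 mol, so m = 0.6138 × 52 = 31.92 g.
Volume = m/ρ = 31.92 / 7.19 = 4.439 cm³.
Thickness = V/A = 4.439 / 178 = 0.0249 cm = 249 μm.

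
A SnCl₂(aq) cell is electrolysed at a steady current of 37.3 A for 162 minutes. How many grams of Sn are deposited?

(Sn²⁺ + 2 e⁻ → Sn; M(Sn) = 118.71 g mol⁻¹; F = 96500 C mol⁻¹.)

223 g

Q = I·t = 37.30 A × 9720.0 s = 362600 C.
n(e⁻) = Q/F = 362600 / 96500 = 3.757 mol.
Sn²⁺ + 2 e⁻ → Sn, so n(Sn) = n(e⁻)/2 = 1.879 mol.
m = n·M = 1.879 × 118.71 = 223 g.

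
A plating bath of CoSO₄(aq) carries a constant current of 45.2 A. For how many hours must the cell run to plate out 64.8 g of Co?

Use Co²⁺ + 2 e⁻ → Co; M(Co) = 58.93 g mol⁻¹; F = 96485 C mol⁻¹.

1.30 h

n(Co) = m/M = 64.8 / 58.93 = 1.100 mol.
Each Co atom requires 2 electrons, so n(e⁻) = 2 × 1.100 = 2.199 mol.
Q = n(e⁻)·F = 2.199 × 96485 = 212200 C.
t = Q/I = 212200 / 45.20 A = 4695 s = 1.30 h.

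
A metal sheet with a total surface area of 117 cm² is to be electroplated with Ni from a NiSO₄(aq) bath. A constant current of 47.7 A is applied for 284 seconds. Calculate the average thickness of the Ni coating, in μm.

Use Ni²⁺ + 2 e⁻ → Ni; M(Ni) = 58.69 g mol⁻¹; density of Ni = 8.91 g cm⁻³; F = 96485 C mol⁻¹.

39.5 μm

Q = I·t = 47.70 × 284.00 = 13550 C; n(e⁻) = 0.1404 mol.
n(Ni) = n(e⁻)/2 = 0.07020 mol, so m = 0.07020 × 58.69 = 4.120 g.
Volume = m/ρ = 4.120 / 8.91 = 0.4624 cm³.
Thickness = V/A = 0.4624 / 117 = 0.00395 cm = 39.5 μm.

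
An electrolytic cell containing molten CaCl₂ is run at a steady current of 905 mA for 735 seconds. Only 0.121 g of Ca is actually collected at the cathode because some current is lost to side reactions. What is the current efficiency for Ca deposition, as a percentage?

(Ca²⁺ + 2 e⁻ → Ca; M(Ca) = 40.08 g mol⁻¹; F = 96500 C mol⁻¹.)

Q = I·t = 0.9050 × 735.00 = 665.2 C; n(e⁻) = 665.2/96500 = 0.006893 mol.
Theoretical n(Ca) = n(e⁻)/2 = 0.003447 mol, i.e. m_theo = 0.003447 × 40.08 = 0.1381 g.
Efficiency = m_actual / m_theo = 0.121 / 0.1381 = 87.6 %.

87.6 %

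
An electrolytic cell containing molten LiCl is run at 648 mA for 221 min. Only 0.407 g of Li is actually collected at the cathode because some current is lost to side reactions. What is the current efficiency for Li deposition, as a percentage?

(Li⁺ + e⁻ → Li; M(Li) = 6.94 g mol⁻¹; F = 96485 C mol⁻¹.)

Q = I·t = 0.6480 × 13260 = 8592 C; n(e⁻) = 8592/96485 = 0.08906 mol.
Theoretical n(Li) = n(e⁻)/1 = 0.08906 mol, i.e. m_theo = 0.08906 × 6.94 = 0.6180 g.
Efficiency = m_actual / m_theo = 0.407 / 0.6180 = 65.9 %.

65.9 %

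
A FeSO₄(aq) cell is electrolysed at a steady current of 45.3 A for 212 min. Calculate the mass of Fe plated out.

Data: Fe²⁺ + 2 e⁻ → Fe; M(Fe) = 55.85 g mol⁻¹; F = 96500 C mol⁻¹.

167 g

Q = I·t = 45.30 A × 12720 s = 576200 C.
n(e⁻) = Q/F = 576200 / 96500 = 5.971 mol.
Fe²⁺ + 2 e⁻ → Fe, so n(Fe) = n(e⁻)/2 = 2.986 mol.
m = n·M = 2.986 × 55.85 = 167 g.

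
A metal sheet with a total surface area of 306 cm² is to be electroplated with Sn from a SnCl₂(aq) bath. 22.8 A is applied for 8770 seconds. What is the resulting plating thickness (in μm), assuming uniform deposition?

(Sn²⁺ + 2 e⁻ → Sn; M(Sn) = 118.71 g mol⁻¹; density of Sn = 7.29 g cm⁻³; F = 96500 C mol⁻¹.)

551 μm

Q = I·t = 22.80 × 8770.0 = 200000 C; n(e⁻) = 2.072 mol.
n(Sn) = n(e⁻)/2 = 1.036 mol, so m = 1.036 × 118.71 = 123.0 g.
Volume = m/ρ = 123.0 / 7.29 = 16.87 cm³.
Thickness = V/A = 16.87 / 306 = 0.0551 cm = 551 μm.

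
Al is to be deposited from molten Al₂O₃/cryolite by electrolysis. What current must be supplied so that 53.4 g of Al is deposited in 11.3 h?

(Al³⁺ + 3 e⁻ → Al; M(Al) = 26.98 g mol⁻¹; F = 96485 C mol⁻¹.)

14.1 A

n(Al) = 53.4 / 26.98 = 1.979 mol.
n(e⁻) = 3 × 1.979 = 5.938 mol.
Q = n(e⁻)·F = 5.938 × 96485 = 572900 C.
I = Q/t = 572900 / 40680 s = 14.1 A.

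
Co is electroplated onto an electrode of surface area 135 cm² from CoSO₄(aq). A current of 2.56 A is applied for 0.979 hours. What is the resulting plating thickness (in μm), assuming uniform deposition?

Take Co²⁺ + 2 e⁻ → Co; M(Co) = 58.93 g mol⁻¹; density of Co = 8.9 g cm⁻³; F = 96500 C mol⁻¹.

Q = I·t = 2.560 × 3524.4 = 9022 C; n(e⁻) = 0.09350 mol.
n(Co) = n(e⁻)/2 = 0.04675 mol, so m = 0.04675 × 58.93 = 2.755 g.
Volume = m/ρ = 2.755 / 8.9 = 0.3095 cm³.
Thickness = V/A = 0.3095 / 135 = 0.00229 cm = 22.9 μm.

22.9 μm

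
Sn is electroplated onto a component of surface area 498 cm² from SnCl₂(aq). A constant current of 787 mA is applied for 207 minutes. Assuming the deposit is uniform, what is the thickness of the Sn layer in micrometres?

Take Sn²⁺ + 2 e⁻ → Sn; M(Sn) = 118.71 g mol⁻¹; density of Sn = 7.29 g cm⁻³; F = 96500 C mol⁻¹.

16.6 μm

Q = I·t = 0.7870 × 12420 = 9775 C; n(e⁻) = 0.1013 mol.
n(Sn) = n(e⁻)/2 = 0.05065 mol, so m = 0.05065 × 118.71 = 6.012 g.
Volume = m/ρ = 6.012 / 7.29 = 0.8247 cm³.
Thickness = V/A = 0.8247 / 498 = 0.00166 cm = 16.6 μm.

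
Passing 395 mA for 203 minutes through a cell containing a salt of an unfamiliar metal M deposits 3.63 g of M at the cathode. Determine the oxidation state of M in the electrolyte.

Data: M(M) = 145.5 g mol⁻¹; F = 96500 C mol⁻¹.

+2

Q = I·t = 0.3950 A × 12180 s = 4811 C, so n(e⁻) = 4811/96500 = 0.04986 mol.
n(M) deposited = 3.63 / 145.5 = 0.02495 mol.
Electrons per atom = n(e⁻)/n(M) = 0.04986 / 0.02495 = 2.00 ≈ 2, so the ion is M²⁺.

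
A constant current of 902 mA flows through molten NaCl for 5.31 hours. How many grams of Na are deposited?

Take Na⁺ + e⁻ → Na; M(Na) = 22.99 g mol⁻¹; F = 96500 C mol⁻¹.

Q = I·t = 0.9020 A × 19116 s = 17240 C.
n(e⁻) = Q/F = 17240 / 96500 = 0.1787 mol.
Na⁺ + e⁻ → Na, so n(Na) = n(e⁻)/1 = 0.1787 mol.
m = n·M = 0.1787 × 22.99 = 4.11 g.

4.11 g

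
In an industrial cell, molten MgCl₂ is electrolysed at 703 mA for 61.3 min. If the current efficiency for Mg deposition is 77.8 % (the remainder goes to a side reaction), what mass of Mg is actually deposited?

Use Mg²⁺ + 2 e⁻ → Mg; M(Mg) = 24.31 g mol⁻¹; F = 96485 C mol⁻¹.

Q = I·t = 0.7030 × 3678.0 = 2586 C.
n(e⁻) = 2586/96485 = 0.02680 mol; theoretically n(Mg) = 0.02680/2 = 0.01340 mol, m_theo = 0.3257 g.
At 77.8 % efficiency, m_actual = 0.778 × 0.3257 = 0.253 g.

0.253 g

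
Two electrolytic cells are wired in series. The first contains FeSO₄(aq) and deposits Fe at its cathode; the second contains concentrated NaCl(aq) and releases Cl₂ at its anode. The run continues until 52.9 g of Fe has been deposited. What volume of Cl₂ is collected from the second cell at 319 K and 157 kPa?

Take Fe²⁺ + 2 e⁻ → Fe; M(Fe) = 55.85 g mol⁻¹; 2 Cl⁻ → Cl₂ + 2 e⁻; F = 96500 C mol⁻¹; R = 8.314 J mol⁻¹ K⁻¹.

16.0 L

n(Fe) = 52.9 / 55.85 = 0.9472 mol, so n(e⁻) = 2 × 0.9472 = 1.894 mol.
The cells are in series, so the same 1.894 mol of electrons passes through the second cell.
2 Cl⁻ → Cl₂ + 2 e⁻ — 2 mol e⁻ per mol Cl₂, so n(Cl₂) = 1.894/2 = 0.9472 mol.
V = nRT/P = (0.9472 × 8.314 × 319) / (157 × 10³) = 0.0160 m³ = 16.0 L.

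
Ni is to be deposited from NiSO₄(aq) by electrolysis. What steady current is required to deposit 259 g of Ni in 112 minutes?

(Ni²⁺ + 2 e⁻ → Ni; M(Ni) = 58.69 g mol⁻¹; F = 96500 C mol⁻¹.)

n(Ni) = 259 / 58.69 = 4.413 mol.
n(e⁻) = 2 × 4.413 = 8.826 mol.
Q = n(e⁻)·F = 8.826 × 96500 = 851700 C.
I = Q/t = 851700 / 6720.0 s = 127 A.

127 A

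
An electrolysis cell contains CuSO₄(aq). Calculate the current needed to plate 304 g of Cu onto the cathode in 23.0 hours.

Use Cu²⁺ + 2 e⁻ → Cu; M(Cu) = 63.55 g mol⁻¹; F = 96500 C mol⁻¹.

11.2 A

n(Cu) = 304 / 63.55 = 4.784 mol.
n(e⁻) = 2 × 4.784 = 9.567 mol.
Q = n(e⁻)·F = 9.567 × 96500 = 923200 C.
I = Q/t = 923200 / 82800 s = 11.2 A.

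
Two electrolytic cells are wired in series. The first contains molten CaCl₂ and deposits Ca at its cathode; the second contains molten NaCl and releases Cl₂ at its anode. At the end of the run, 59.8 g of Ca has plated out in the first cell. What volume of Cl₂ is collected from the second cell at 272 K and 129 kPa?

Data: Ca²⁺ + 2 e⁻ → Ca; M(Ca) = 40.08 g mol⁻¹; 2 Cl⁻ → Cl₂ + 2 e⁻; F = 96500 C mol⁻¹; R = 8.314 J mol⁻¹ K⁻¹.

26.2 L

n(Ca) = 59.8 / 40.08 = 1.492 mol, so n(e⁻) = 2 × 1.492 = 2.984 mol.
The cells are in series, so the same 2.984 mol of electrons passes through the second cell.
2 Cl⁻ → Cl₂ + 2 e⁻ — 2 mol e⁻ per mol Cl₂, so n(Cl₂) = 2.984/2 = 1.492 mol.
V = nRT/P = (1.492 × 8.314 × 272) / (129 × 10³) = 0.0262 m³ = 26.2 L.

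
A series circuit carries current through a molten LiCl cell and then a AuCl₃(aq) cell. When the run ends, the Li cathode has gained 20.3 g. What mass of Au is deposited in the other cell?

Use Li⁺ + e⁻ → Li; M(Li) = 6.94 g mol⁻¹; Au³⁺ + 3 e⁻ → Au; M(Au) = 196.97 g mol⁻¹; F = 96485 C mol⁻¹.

n(Li) = 20.3 / 6.94 = 2.925 mol.
Since Li⁺ + e⁻ → Li, n(e⁻) passed = 1 × 2.925 = 2.925 mol.
Cells in series carry the same charge, so the same 2.925 mol of electrons passes through cell 2.
Au³⁺ + 3 e⁻ → Au, so n(Au) = 2.925 / 3 = 0.9750 mol.
m(Au) = 0.9750 × 196.97 = 192 g.

192 g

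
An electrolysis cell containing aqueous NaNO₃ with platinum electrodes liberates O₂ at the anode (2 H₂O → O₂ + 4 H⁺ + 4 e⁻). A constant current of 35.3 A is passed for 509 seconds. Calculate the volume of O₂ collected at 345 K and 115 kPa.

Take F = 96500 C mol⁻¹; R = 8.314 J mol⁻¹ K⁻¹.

Q = I·t = 35.30 A × 509.00 s = 17970 C.
n(e⁻) = Q/F = 17970 / 96500 = 0.1862 mol.
4 electrons are transferred per O₂ molecule, so n(O₂) = 0.1862 / 4 = 0.04655 mol.
V = nRT/P = (0.04655 × 8.314 × 345) / (115 × 10³ Pa) = 0.00116 m³ = 1.16 L.

1.16 L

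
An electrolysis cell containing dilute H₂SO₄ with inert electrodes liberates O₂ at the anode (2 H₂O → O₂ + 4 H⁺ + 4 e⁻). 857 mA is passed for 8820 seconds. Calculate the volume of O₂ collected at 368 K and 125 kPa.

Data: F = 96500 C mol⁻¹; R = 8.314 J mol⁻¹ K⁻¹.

Q = I·t = 0.8570 A × 8820.0 s = 7559 C.
n(e⁻) = Q/F = 7559 / 96500 = 0.07833 mol.
4 electrons are transferred per O₂ molecule, so n(O₂) = 0.07833 / 4 = 0.01958 mol.
V = nRT/P = (0.01958 × 8.314 × 368) / (125 × 10³ Pa) = 4.79 × 10⁻⁴ m³ = 0.479 L.

0.479 L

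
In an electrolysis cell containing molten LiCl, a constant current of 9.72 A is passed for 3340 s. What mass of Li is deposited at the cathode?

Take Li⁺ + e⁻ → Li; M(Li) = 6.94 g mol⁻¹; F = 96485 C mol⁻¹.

2.34 g

Q = I·t = 9.720 A × 3340.0 s = 32460 C.
n(e⁻) = Q/F = 32460 / 96485 = 0.3365 mol.
Li⁺ + e⁻ → Li, so n(Li) = n(e⁻)/1 = 0.3365 mol.
m = n·M = 0.3365 × 6.94 = 2.34 g.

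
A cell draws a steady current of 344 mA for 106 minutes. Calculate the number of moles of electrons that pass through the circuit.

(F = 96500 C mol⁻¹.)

Q = I·t = 0.3440 A × 6360.0 s = 2188 C.
n(e⁻) = Q/F = 2188 / 96500 = 0.0227 mol.

0.0227 mol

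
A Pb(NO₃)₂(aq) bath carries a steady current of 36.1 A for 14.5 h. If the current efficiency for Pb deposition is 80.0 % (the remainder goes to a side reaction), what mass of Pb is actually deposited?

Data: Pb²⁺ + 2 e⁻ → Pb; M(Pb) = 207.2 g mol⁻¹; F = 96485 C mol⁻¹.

1620 g

Q = I·t = 36.10 × 52200 = 1884000 C.
n(e⁻) = 1884000/96485 = 19.53 mol; theoretically n(Pb) = 19.53/2 = 9.765 mol, m_theo = 2023 g.
At 80.0 % efficiency, m_actual = 0.800 × 2023 = 1620 g.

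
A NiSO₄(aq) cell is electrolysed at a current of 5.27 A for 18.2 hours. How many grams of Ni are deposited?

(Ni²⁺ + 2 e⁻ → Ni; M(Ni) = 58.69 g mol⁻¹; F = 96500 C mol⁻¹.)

105 g

Q = I·t = 5.270 A × 65520 s = 345300 C.
n(e⁻) = Q/F = 345300 / 96500 = 3.578 mol.
Ni²⁺ + 2 e⁻ → Ni, so n(Ni) = n(e⁻)/2 = 1.789 mol.
m = n·M = 1.789 × 58.69 = 105 g.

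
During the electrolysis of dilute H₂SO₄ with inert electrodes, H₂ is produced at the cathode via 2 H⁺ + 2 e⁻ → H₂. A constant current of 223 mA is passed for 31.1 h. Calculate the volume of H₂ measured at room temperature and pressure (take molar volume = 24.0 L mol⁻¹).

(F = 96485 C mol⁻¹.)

Q = I·t = 0.2230 A × 111960 s = 24970 C.
n(e⁻) = Q/F = 24970 / 96485 = 0.2588 mol.
2 electrons are transferred per H₂ molecule, so n(H₂) = 0.2588 / 2 = 0.1294 mol.
V = n × V_m = 0.1294 × 24.0 = 3.11 L.

3.11 L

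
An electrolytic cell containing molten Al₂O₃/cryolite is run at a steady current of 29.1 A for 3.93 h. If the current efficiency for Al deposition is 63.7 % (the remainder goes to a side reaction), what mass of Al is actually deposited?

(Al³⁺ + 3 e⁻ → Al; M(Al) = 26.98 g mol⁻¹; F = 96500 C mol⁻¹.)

24.4 g

Q = I·t = 29.10 × 14148 = 411700 C.
n(e⁻) = 411700/96500 = 4.266 mol; theoretically n(Al) = 4.266/3 = 1.422 mol, m_theo = 38.37 g.
At 63.7 % efficiency, m_actual = 0.637 × 38.37 = 24.4 g.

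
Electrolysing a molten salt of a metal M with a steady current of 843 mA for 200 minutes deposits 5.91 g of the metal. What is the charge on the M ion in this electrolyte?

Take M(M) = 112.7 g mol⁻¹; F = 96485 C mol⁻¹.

Q = I·t = 0.8430 A × 12000 s = 10120 C, so n(e⁻) = 10120/96485 = 0.1048 mol.
n(M) deposited = 5.91 / 112.7 = 0.05244 mol.
Electrons per atom = n(e⁻)/n(M) = 0.1048 / 0.05244 = 2.00 ≈ 2, so the ion is M²⁺.

+2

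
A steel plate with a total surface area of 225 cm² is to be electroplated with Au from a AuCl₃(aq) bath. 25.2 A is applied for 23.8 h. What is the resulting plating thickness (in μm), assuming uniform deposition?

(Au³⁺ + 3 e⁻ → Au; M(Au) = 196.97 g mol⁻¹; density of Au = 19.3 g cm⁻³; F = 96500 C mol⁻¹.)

3380 μm

Q = I·t = 25.20 × 85680 = 2159000 C; n(e⁻) = 22.37 mol.
n(Au) = n(e⁻)/3 = 7.458 mol, so m = 7.458 × 196.97 = 1469 g.
Volume = m/ρ = 1469 / 19.3 = 76.12 cm³.
Thickness = V/A = 76.12 / 225 = 0.338 cm = 3380 μm.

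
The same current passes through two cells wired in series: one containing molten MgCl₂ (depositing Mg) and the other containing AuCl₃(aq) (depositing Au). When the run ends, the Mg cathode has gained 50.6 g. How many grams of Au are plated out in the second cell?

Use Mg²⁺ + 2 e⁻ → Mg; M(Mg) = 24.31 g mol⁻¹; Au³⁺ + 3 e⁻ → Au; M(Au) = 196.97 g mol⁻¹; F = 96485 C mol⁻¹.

n(Mg) = 50.6 / 24.31 = 2.081 mol.
Since Mg²⁺ + 2 e⁻ → Mg, n(e⁻) passed = 2 × 2.081 = 4.163 mol.
Cells in series carry the same charge, so the same 4.163 mol of electrons passes through cell 2.
Au³⁺ + 3 e⁻ → Au, so n(Au) = 4.163 / 3 = 1.388 mol.
m(Au) = 1.388 × 196.97 = 273 g.

273 g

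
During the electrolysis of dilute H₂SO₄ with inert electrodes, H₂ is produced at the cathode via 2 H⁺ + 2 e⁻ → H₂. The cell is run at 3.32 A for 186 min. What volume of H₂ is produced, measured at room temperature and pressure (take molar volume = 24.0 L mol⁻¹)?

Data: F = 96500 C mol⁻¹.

Q = I·t = 3.320 A × 11160 s = 37050 C.
n(e⁻) = Q/F = 37050 / 96500 = 0.3840 mol.
2 electrons are transferred per H₂ molecule, so n(H₂) = 0.3840 / 2 = 0.1920 mol.
V = n × V_m = 0.1920 × 24.0 = 4.61 L.

4.61 L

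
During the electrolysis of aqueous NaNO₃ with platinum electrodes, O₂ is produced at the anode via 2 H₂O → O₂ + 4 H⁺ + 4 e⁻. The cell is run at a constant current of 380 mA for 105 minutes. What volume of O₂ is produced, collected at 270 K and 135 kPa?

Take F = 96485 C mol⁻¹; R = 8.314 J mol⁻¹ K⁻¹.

0.103 L

Q = I·t = 0.3800 A × 6300.0 s = 2394 C.
n(e⁻) = Q/F = 2394 / 96485 = 0.02481 mol.
4 electrons are transferred per O₂ molecule, so n(O₂) = 0.02481 / 4 = 0.006203 mol.
V = nRT/P = (0.006203 × 8.314 × 270) / (135 × 10³ Pa) = 1.03 × 10⁻⁴ m³ = 0.103 L.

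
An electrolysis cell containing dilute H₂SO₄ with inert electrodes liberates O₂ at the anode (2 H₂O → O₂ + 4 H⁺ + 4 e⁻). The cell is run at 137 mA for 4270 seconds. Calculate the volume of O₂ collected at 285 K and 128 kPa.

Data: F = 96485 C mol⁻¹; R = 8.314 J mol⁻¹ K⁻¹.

0.0281 L

Q = I·t = 0.1370 A × 4270.0 s = 585.0 C.
n(e⁻) = Q/F = 585.0 / 96485 = 0.006063 mol.
4 electrons are transferred per O₂ molecule, so n(O₂) = 0.006063 / 4 = 0.001516 mol.
V = nRT/P = (0.001516 × 8.314 × 285) / (128 × 10³ Pa) = 2.81 × 10⁻⁵ m³ = 0.0281 L.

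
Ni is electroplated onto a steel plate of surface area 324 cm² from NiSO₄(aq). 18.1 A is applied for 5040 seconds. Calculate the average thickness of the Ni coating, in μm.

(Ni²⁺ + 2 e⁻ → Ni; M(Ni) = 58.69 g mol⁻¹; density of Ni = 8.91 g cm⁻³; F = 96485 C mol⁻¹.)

Q = I·t = 18.10 × 5040.0 = 91220 C; n(e⁻) = 0.9455 mol.
n(Ni) = n(e⁻)/2 = 0.4727 mol, so m = 0.4727 × 58.69 = 27.74 g.
Volume = m/ρ = 27.74 / 8.91 = 3.114 cm³.
Thickness = V/A = 3.114 / 324 = 0.00961 cm = 96.1 μm.

96.1 μm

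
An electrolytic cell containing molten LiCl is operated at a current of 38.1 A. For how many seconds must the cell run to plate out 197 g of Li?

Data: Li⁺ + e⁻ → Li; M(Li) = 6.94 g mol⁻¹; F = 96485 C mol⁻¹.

n(Li) = m/M = 197 / 6.94 = 28.39 mol.
Each Li atom requires 1 electron, so n(e⁻) = 1 × 28.39 = 28.39 mol.
Q = n(e⁻)·F = 28.39 × 96485 = 2739000 C.
t = Q/I = 2739000 / 38.10 A = 71890 s.

71900 s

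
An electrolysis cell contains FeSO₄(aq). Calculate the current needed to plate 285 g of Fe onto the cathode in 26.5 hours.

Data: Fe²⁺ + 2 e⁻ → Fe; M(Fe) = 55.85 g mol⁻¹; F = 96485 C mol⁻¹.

n(Fe) = 285 / 55.85 = 5.103 mol.
n(e⁻) = 2 × 5.103 = 10.21 mol.
Q = n(e⁻)·F = 10.21 × 96485 = 984700 C.
I = Q/t = 984700 / 95400 s = 10.3 A.

10.3 A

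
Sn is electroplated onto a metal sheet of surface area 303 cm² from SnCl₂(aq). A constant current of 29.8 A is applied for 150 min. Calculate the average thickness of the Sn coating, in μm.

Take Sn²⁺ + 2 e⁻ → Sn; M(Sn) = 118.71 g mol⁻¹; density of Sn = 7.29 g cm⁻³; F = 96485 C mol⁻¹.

Q = I·t = 29.80 × 9000.0 = 268200 C; n(e⁻) = 2.780 mol.
n(Sn) = n(e⁻)/2 = 1.390 mol, so m = 1.390 × 118.71 = 165.0 g.
Volume = m/ρ = 165.0 / 7.29 = 22.63 cm³.
Thickness = V/A = 22.63 / 303 = 0.0747 cm = 747 μm.

747 μm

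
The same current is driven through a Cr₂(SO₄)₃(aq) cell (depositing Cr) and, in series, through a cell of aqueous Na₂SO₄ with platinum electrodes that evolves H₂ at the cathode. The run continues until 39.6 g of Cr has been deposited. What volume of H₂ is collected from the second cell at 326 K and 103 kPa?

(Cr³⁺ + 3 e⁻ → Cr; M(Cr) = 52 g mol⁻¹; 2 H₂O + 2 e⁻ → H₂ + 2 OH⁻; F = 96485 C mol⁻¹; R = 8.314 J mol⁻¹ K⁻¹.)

30.1 L

n(Cr) = 39.6 / 52 = 0.7615 mol, so n(e⁻) = 3 × 0.7615 = 2.285 mol.
The cells are in series, so the same 2.285 mol of electrons passes through the second cell.
2 H₂O + 2 e⁻ → H₂ + 2 OH⁻ — 2 mol e⁻ per mol H₂, so n(H₂) = 2.285/2 = 1.142 mol.
V = nRT/P = (1.142 × 8.314 × 326) / (103 × 10³) = 0.0301 m³ = 30.1 L.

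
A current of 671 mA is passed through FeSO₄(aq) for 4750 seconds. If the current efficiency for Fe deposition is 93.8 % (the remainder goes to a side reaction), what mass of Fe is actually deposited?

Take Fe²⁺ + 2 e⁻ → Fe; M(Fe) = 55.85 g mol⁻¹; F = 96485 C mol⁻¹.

Q = I·t = 0.6710 × 4750.0 = 3187 C.
n(e⁻) = 3187/96485 = 0.03303 mol; theoretically n(Fe) = 0.03303/2 = 0.01652 mol, m_theo = 0.9225 g.
At 93.8 % efficiency, m_actual = 0.938 × 0.9225 = 0.865 g.

0.865 g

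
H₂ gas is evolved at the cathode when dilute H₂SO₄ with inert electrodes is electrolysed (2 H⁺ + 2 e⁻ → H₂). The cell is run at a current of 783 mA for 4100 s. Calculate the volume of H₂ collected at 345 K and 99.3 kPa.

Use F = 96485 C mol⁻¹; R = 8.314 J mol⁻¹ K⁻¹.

Q = I·t = 0.7830 A × 4100.0 s = 3210 C.
n(e⁻) = Q/F = 3210 / 96485 = 0.03327 mol.
2 electrons are transferred per H₂ molecule, so n(H₂) = 0.03327 / 2 = 0.01664 mol.
V = nRT/P = (0.01664 × 8.314 × 345) / (99.3 × 10³ Pa) = 4.81 × 10⁻⁴ m³ = 0.481 L.

0.481 L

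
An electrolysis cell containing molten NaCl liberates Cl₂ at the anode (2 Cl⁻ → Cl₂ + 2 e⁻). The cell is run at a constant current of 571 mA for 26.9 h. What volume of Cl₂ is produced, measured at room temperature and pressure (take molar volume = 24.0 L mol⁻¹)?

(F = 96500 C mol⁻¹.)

Q = I·t = 0.5710 A × 96840 s = 55300 C.
n(e⁻) = Q/F = 55300 / 96500 = 0.5730 mol.
2 electrons are transferred per Cl₂ molecule, so n(Cl₂) = 0.5730 / 2 = 0.2865 mol.
V = n × V_m = 0.2865 × 24.0 = 6.88 L.

6.88 L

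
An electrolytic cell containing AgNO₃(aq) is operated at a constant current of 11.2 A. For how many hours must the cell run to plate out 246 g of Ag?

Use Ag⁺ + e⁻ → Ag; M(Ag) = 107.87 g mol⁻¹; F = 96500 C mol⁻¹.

5.46 h

n(Ag) = m/M = 246 / 107.87 = 2.281 mol.
Each Ag atom requires 1 electron, so n(e⁻) = 1 × 2.281 = 2.281 mol.
Q = n(e⁻)·F = 2.281 × 96500 = 220100 C.
t = Q/I = 220100 / 11.20 A = 19650 s = 5.46 h.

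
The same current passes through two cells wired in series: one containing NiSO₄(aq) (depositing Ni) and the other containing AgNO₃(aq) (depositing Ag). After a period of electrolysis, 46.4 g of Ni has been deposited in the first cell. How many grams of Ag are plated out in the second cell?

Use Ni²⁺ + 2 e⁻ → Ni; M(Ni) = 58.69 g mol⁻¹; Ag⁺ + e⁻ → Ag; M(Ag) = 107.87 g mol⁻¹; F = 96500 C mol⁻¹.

n(Ni) = 46.4 / 58.69 = 0.7906 mol.
Since Ni²⁺ + 2 e⁻ → Ni, n(e⁻) passed = 2 × 0.7906 = 1.581 mol.
Cells in series carry the same charge, so the same 1.581 mol of electrons passes through cell 2.
Ag⁺ + e⁻ → Ag, so n(Ag) = 1.581 / 1 = 1.581 mol.
m(Ag) = 1.581 × 107.87 = 171 g.

171 g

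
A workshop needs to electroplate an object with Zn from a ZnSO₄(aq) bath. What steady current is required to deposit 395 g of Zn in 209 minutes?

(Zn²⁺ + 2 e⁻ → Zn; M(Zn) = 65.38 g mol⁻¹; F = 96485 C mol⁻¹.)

93.0 A

n(Zn) = 395 / 65.38 = 6.042 mol.
n(e⁻) = 2 × 6.042 = 12.08 mol.
Q = n(e⁻)·F = 12.08 × 96485 = 1166000 C.
I = Q/t = 1166000 / 12540 s = 93.0 A.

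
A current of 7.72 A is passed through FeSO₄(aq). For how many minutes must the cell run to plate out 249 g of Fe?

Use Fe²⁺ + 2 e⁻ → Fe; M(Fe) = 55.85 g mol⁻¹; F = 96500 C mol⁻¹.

1860 min

n(Fe) = m/M = 249 / 55.85 = 4.458 mol.
Each Fe atom requires 2 electrons, so n(e⁻) = 2 × 4.458 = 8.917 mol.
Q = n(e⁻)·F = 8.917 × 96500 = 860500 C.
t = Q/I = 860500 / 7.720 A = 111500 s = 1860 min.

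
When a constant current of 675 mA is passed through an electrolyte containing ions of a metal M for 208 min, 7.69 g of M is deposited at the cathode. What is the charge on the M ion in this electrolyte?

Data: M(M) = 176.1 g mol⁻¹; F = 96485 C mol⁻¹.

+2

Q = I·t = 0.6750 A × 12480 s = 8424 C, so n(e⁻) = 8424/96485 = 0.08731 mol.
n(M) deposited = 7.69 / 176.1 = 0.04367 mol.
Electrons per atom = n(e⁻)/n(M) = 0.08731 / 0.04367 = 2.00 ≈ 2, so the ion is M²⁺.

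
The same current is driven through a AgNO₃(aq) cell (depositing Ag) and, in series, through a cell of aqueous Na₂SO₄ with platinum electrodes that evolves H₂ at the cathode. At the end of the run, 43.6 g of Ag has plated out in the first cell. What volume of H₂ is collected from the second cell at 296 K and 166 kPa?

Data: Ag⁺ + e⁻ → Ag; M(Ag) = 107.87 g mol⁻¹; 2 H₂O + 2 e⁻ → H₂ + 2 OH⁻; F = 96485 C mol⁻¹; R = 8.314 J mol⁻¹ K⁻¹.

n(Ag) = 43.6 / 107.87 = 0.4042 mol, so n(e⁻) = 1 × 0.4042 = 0.4042 mol.
The cells are in series, so the same 0.4042 mol of electrons passes through the second cell.
2 H₂O + 2 e⁻ → H₂ + 2 OH⁻ — 2 mol e⁻ per mol H₂, so n(H₂) = 0.4042/2 = 0.2021 mol.
V = nRT/P = (0.2021 × 8.314 × 296) / (166 × 10³) = 0.00300 m³ = 3.00 L.

3.00 L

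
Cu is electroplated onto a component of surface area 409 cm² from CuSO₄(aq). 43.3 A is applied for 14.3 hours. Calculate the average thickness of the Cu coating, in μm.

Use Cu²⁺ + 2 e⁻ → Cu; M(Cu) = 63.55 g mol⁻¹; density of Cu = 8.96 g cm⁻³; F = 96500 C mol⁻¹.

2000 μm

Q = I·t = 43.30 × 51480 = 2229000 C; n(e⁻) = 23.10 mol.
n(Cu) = n(e⁻)/2 = 11.55 mol, so m = 11.55 × 63.55 = 734.0 g.
Volume = m/ρ = 734.0 / 8.96 = 81.92 cm³.
Thickness = V/A = 81.92 / 409 = 0.200 cm = 2000 μm.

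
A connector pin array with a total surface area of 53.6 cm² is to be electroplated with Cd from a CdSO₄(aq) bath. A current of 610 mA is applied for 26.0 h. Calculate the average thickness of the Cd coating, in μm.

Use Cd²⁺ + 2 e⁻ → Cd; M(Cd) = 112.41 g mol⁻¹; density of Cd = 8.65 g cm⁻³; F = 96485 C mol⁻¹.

Q = I·t = 0.6100 × 93600 = 57100 C; n(e⁻) = 0.5918 mol.
n(Cd) = n(e⁻)/2 = 0.2959 mol, so m = 0.2959 × 112.41 = 33.26 g.
Volume = m/ρ = 33.26 / 8.65 = 3.845 cm³.
Thickness = V/A = 3.845 / 53.6 = 0.0717 cm = 717 μm.

717 μm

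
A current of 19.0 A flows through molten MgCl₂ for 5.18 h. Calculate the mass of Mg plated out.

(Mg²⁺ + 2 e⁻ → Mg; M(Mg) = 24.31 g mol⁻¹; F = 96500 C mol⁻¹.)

Q = I·t = 19.00 A × 18648 s = 354300 C.
n(e⁻) = Q/F = 354300 / 96500 = 3.672 mol.
Mg²⁺ + 2 e⁻ → Mg, so n(Mg) = n(e⁻)/2 = 1.836 mol.
m = n·M = 1.836 × 24.31 = 44.6 g.

44.6 g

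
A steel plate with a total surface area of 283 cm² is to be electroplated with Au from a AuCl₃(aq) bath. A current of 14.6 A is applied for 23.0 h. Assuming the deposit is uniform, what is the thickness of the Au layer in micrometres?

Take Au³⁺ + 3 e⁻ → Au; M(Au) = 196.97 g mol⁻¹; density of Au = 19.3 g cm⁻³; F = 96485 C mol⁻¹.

1510 μm

Q = I·t = 14.60 × 82800 = 1209000 C; n(e⁻) = 12.53 mol.
n(Au) = n(e⁻)/3 = 4.176 mol, so m = 4.176 × 196.97 = 822.6 g.
Volume = m/ρ = 822.6 / 19.3 = 42.62 cm³.
Thickness = V/A = 42.62 / 283 = 0.151 cm = 1510 μm.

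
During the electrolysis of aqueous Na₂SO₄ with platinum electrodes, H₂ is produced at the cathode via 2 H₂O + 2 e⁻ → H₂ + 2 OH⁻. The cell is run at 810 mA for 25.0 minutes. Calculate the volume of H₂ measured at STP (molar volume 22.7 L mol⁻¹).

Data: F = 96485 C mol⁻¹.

0.143 L

Q = I·t = 0.8100 A × 1500.0 s = 1215 C.
n(e⁻) = Q/F = 1215 / 96485 = 0.01259 mol.
2 electrons are transferred per H₂ molecule, so n(H₂) = 0.01259 / 2 = 0.006296 mol.
V = n × V_m = 0.006296 × 22.7 = 0.143 L.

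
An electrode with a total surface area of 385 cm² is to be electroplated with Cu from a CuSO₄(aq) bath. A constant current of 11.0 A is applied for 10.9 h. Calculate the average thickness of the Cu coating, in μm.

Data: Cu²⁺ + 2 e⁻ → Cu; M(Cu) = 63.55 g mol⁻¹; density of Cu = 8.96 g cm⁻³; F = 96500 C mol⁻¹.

412 μm

Q = I·t = 11.00 × 39240 = 431600 C; n(e⁻) = 4.473 mol.
n(Cu) = n(e⁻)/2 = 2.236 mol, so m = 2.236 × 63.55 = 142.1 g.
Volume = m/ρ = 142.1 / 8.96 = 15.86 cm³.
Thickness = V/A = 15.86 / 385 = 0.0412 cm = 412 μm.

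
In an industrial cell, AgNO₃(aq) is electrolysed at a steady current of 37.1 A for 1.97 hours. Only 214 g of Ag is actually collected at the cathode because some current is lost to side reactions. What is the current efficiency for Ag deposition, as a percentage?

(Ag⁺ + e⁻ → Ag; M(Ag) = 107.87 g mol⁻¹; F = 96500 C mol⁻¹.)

72.8 %

Q = I·t = 37.10 × 7092.0 = 263100 C; n(e⁻) = 263100/96500 = 2.727 mol.
Theoretical n(Ag) = n(e⁻)/1 = 2.727 mol, i.e. m_theo = 2.727 × 107.87 = 294.1 g.
Efficiency = m_actual / m_theo = 214 / 294.1 = 72.8 %.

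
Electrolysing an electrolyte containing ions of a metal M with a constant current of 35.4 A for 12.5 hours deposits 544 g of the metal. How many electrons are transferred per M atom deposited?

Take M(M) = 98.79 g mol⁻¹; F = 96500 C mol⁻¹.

Q = I·t = 35.40 A × 45000 s = 1593000 C, so n(e⁻) = 1593000/96500 = 16.51 mol.
n(M) deposited = 544 / 98.79 = 5.507 mol.
Electrons per atom = n(e⁻)/n(M) = 16.51 / 5.507 = 3.00 ≈ 3, so the ion is M³⁺.

3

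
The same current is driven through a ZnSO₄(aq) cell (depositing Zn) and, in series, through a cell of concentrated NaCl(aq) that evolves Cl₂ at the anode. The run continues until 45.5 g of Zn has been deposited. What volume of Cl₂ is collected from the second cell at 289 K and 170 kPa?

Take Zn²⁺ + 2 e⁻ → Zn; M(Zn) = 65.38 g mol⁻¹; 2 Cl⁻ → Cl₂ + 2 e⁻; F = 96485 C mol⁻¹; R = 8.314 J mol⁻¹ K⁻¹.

n(Zn) = 45.5 / 65.38 = 0.6959 mol, so n(e⁻) = 2 × 0.6959 = 1.392 mol.
The cells are in series, so the same 1.392 mol of electrons passes through the second cell.
2 Cl⁻ → Cl₂ + 2 e⁻ — 2 mol e⁻ per mol Cl₂, so n(Cl₂) = 1.392/2 = 0.6959 mol.
V = nRT/P = (0.6959 × 8.314 × 289) / (170 × 10³) = 0.00984 m³ = 9.84 L.

9.84 L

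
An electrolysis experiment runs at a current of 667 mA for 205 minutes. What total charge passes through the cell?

Q = I·t = 0.6670 A × 12300 s = 8200 C.

8200 C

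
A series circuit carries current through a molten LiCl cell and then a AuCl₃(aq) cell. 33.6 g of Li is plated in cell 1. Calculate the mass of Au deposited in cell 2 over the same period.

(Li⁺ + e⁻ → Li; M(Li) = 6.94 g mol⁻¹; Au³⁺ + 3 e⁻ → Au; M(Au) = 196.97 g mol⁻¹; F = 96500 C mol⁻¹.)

318 g

n(Li) = 33.6 / 6.94 = 4.841 mol.
Since Li⁺ + e⁻ → Li, n(e⁻) passed = 1 × 4.841 = 4.841 mol.
Cells in series carry the same charge, so the same 4.841 mol of electrons passes through cell 2.
Au³⁺ + 3 e⁻ → Au, so n(Au) = 4.841 / 3 = 1.614 mol.
m(Au) = 1.614 × 196.97 = 318 g.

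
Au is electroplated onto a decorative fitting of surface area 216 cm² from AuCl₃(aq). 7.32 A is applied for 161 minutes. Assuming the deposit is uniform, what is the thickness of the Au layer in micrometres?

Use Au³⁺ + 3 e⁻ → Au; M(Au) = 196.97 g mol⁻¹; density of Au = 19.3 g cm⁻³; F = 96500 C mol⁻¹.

115 μm

Q = I·t = 7.320 × 9660.0 = 70710 C; n(e⁻) = 0.7328 mol.
n(Au) = n(e⁻)/3 = 0.2443 mol, so m = 0.2443 × 196.97 = 48.11 g.
Volume = m/ρ = 48.11 / 19.3 = 2.493 cm³.
Thickness = V/A = 2.493 / 216 = 0.0115 cm = 115 μm.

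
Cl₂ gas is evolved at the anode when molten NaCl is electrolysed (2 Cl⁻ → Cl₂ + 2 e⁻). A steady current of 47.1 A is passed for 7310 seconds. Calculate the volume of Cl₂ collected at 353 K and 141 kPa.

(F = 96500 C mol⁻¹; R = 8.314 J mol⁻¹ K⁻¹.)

Q = I·t = 47.10 A × 7310.0 s = 344300 C.
n(e⁻) = Q/F = 344300 / 96500 = 3.568 mol.
2 electrons are transferred per Cl₂ molecule, so n(Cl₂) = 3.568 / 2 = 1.784 mol.
V = nRT/P = (1.784 × 8.314 × 353) / (141 × 10³ Pa) = 0.0371 m³ = 37.1 L.

37.1 L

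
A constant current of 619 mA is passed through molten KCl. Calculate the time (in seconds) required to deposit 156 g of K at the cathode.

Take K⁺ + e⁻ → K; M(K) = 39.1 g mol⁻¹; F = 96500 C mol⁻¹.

6.22 × 10⁵ s

n(K) = m/M = 156 / 39.1 = 3.990 mol.
Each K atom requires 1 electron, so n(e⁻) = 1 × 3.990 = 3.990 mol.
Q = n(e⁻)·F = 3.990 × 96500 = 385000 C.
t = Q/I = 385000 / 0.6190 A = 622000 s.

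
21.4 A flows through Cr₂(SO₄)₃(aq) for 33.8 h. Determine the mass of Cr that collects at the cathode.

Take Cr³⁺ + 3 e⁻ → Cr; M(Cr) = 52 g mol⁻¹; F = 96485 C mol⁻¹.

Q = I·t = 21.40 A × 121680 s = 2604000 C.
n(e⁻) = Q/F = 2604000 / 96485 = 26.99 mol.
Cr³⁺ + 3 e⁻ → Cr, so n(Cr) = n(e⁻)/3 = 8.996 mol.
m = n·M = 8.996 × 52 = 468 g.

468 g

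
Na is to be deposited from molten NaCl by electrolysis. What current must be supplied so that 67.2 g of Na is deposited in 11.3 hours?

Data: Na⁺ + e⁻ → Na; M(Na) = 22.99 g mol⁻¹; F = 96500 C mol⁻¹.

n(Na) = 67.2 / 22.99 = 2.923 mol.
n(e⁻) = 1 × 2.923 = 2.923 mol.
Q = n(e⁻)·F = 2.923 × 96500 = 282100 C.
I = Q/t = 282100 / 40680 s = 6.93 A.

6.93 A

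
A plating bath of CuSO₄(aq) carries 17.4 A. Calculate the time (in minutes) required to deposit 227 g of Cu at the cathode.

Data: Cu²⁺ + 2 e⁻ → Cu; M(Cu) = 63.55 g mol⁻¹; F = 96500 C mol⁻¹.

660 min

n(Cu) = m/M = 227 / 63.55 = 3.572 mol.
Each Cu atom requires 2 electrons, so n(e⁻) = 2 × 3.572 = 7.144 mol.
Q = n(e⁻)·F = 7.144 × 96500 = 689400 C.
t = Q/I = 689400 / 17.40 A = 39620 s = 660 min.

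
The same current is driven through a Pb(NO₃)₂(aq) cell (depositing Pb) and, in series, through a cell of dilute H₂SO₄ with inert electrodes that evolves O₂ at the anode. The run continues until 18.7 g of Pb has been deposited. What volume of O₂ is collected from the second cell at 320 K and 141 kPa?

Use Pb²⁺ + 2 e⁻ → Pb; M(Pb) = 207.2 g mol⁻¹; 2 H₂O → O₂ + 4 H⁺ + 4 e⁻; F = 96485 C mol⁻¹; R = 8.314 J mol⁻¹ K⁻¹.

n(Pb) = 18.7 / 207.2 = 0.09025 mol, so n(e⁻) = 2 × 0.09025 = 0.1805 mol.
The cells are in series, so the same 0.1805 mol of electrons passes through the second cell.
2 H₂O → O₂ + 4 H⁺ + 4 e⁻ — 4 mol e⁻ per mol O₂, so n(O₂) = 0.1805/4 = 0.04513 mol.
V = nRT/P = (0.04513 × 8.314 × 320) / (141 × 10³) = 8.51 × 10⁻⁴ m³ = 0.851 L.

0.851 L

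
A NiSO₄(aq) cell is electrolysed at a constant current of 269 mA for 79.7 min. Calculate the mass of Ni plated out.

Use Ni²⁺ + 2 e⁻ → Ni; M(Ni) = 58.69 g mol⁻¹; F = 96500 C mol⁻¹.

Q = I·t = 0.2690 A × 4782.0 s = 1286 C.
n(e⁻) = Q/F = 1286 / 96500 = 0.01333 mol.
Ni²⁺ + 2 e⁻ → Ni, so n(Ni) = n(e⁻)/2 = 0.006665 mol.
m = n·M = 0.006665 × 58.69 = 0.391 g.

0.391 g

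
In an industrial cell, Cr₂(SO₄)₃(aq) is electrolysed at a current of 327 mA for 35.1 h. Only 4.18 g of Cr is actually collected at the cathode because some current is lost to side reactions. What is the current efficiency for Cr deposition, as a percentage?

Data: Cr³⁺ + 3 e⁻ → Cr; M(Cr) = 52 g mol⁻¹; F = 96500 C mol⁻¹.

56.3 %

Q = I·t = 0.3270 × 126360 = 41320 C; n(e⁻) = 41320/96500 = 0.4282 mol.
Theoretical n(Cr) = n(e⁻)/3 = 0.1427 mol, i.e. m_theo = 0.1427 × 52 = 7.422 g.
Efficiency = m_actual / m_theo = 4.18 / 7.422 = 56.3 %.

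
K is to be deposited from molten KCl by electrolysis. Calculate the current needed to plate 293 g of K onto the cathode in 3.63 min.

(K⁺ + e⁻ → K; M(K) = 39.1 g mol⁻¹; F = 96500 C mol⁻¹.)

3320 A

n(K) = 293 / 39.1 = 7.494 mol.
n(e⁻) = 1 × 7.494 = 7.494 mol.
Q = n(e⁻)·F = 7.494 × 96500 = 723100 C.
I = Q/t = 723100 / 217.80 s = 3320 A.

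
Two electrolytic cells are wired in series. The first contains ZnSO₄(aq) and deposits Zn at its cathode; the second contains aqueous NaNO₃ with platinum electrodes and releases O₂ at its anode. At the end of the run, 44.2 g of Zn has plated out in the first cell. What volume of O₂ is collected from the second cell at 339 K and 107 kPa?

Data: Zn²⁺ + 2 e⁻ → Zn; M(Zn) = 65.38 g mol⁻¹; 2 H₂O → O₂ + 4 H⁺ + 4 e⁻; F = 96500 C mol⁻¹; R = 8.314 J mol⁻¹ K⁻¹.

n(Zn) = 44.2 / 65.38 = 0.6760 mol, so n(e⁻) = 2 × 0.6760 = 1.352 mol.
The cells are in series, so the same 1.352 mol of electrons passes through the second cell.
2 H₂O → O₂ + 4 H⁺ + 4 e⁻ — 4 mol e⁻ per mol O₂, so n(O₂) = 1.352/4 = 0.3380 mol.
V = nRT/P = (0.3380 × 8.314 × 339) / (107 × 10³) = 0.00890 m³ = 8.90 L.

8.90 L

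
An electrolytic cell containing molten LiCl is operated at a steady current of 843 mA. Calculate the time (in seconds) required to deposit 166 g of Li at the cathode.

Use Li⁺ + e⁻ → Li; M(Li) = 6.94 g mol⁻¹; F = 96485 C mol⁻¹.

2.74 × 10⁶ s

n(Li) = m/M = 166 / 6.94 = 23.92 mol.
Each Li atom requires 1 electron, so n(e⁻) = 1 × 23.92 = 23.92 mol.
Q = n(e⁻)·F = 23.92 × 96485 = 2308000 C.
t = Q/I = 2308000 / 0.8430 A = 2738000 s.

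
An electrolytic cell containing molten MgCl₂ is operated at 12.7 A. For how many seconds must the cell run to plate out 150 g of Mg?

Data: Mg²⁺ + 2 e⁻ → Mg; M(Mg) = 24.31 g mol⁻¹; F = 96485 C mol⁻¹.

93800 s

n(Mg) = m/M = 150 / 24.31 = 6.170 mol.
Each Mg atom requires 2 electrons, so n(e⁻) = 2 × 6.170 = 12.34 mol.
Q = n(e⁻)·F = 12.34 × 96485 = 1191000 C.
t = Q/I = 1191000 / 12.70 A = 93750 s.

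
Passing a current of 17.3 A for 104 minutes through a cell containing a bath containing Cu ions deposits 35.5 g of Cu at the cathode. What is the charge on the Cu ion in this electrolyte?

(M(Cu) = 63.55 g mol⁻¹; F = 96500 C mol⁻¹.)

+2

Q = I·t = 17.30 A × 6240.0 s = 108000 C, so n(e⁻) = 108000/96500 = 1.119 mol.
n(Cu) deposited = 35.5 / 63.55 = 0.5586 mol.
Electrons per atom = n(e⁻)/n(Cu) = 1.119 / 0.5586 = 2.00 ≈ 2, so the ion is Cu²⁺.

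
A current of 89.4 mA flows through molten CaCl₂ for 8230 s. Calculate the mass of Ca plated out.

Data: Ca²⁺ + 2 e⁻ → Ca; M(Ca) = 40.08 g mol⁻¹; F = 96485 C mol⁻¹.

Q = I·t = 0.08940 A × 8230.0 s = 735.8 C.
n(e⁻) = Q/F = 735.8 / 96485 = 0.007626 mol.
Ca²⁺ + 2 e⁻ → Ca, so n(Ca) = n(e⁻)/2 = 0.003813 mol.
m = n·M = 0.003813 × 40.08 = 0.153 g.

0.153 g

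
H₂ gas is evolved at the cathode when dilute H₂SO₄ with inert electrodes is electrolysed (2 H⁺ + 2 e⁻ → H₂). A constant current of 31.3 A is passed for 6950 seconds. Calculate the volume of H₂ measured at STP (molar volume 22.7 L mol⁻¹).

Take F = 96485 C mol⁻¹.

Q = I·t = 31.30 A × 6950.0 s = 217500 C.
n(e⁻) = Q/F = 217500 / 96485 = 2.255 mol.
2 electrons are transferred per H₂ molecule, so n(H₂) = 2.255 / 2 = 1.127 mol.
V = n × V_m = 1.127 × 22.7 = 25.6 L.

25.6 L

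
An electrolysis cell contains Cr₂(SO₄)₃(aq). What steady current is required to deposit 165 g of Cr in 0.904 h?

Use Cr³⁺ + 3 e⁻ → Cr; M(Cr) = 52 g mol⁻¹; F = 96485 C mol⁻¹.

282 A

n(Cr) = 165 / 52 = 3.173 mol.
n(e⁻) = 3 × 3.173 = 9.519 mol.
Q = n(e⁻)·F = 9.519 × 96485 = 918500 C.
I = Q/t = 918500 / 3254.4 s = 282 A.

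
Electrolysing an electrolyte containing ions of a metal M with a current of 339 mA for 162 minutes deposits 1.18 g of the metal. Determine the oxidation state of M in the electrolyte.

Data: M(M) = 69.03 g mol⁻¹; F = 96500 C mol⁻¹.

Q = I·t = 0.3390 A × 9720.0 s = 3295 C, so n(e⁻) = 3295/96500 = 0.03415 mol.
n(M) deposited = 1.18 / 69.03 = 0.01709 mol.
Electrons per atom = n(e⁻)/n(M) = 0.03415 / 0.01709 = 2.00 ≈ 2, so the ion is M²⁺.

+2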